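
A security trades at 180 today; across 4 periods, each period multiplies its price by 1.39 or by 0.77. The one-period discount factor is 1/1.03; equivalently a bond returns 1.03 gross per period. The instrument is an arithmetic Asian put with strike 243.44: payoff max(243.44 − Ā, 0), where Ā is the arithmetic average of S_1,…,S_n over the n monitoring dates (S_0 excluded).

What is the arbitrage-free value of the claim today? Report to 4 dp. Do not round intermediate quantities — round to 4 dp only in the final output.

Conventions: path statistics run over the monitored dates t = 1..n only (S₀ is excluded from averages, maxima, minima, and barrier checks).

price = 58.7694

Set p* = 0.4194 (from d < R < u); the path-dependent value is the discounted p*-expectation over all price paths.
Enumerate all 2^4 = 16 price paths (U = up ×1.39, D = down ×0.77); each path with k up-moves has probability p*^k·(1−p*)^(4−k).
DDDD: Ā=97.6934, payoff=145.7466, prob=0.113669
UDDD: Ā=176.3555, payoff=67.0845, prob=0.082095
DUDD: Ā=148.4555, payoff=94.9845, prob=0.082095
UUDD: Ā=267.9912, payoff=0.0000, prob=0.059290
DDUD: Ā=126.9725, payoff=116.4675, prob=0.082095
UDUD: Ā=229.2102, payoff=14.2298, prob=0.059290
DUUD: Ā=201.3102, payoff=42.1298, prob=0.059290
UUUD: Ā=363.4041, payoff=0.0000, prob=0.042821
DDDU: Ā=110.4306, payoff=133.0094, prob=0.082095
UDDU: Ā=199.3488, payoff=44.0912, prob=0.059290
DUDU: Ā=171.4488, payoff=71.9912, prob=0.059290
UUDU: Ā=309.4985, payoff=0.0000, prob=0.042821
DDUU: Ā=149.9658, payoff=93.4742, prob=0.059290
UDUU: Ā=270.7175, payoff=0.0000, prob=0.042821
DUUU: Ā=242.8175, payoff=0.6225, prob=0.042821
UUUU: Ā=438.3328, payoff=0.0000, prob=0.030926
Price = Σ prob·payoff / R^4 = 66.145531 / 1.125509 = 58.7694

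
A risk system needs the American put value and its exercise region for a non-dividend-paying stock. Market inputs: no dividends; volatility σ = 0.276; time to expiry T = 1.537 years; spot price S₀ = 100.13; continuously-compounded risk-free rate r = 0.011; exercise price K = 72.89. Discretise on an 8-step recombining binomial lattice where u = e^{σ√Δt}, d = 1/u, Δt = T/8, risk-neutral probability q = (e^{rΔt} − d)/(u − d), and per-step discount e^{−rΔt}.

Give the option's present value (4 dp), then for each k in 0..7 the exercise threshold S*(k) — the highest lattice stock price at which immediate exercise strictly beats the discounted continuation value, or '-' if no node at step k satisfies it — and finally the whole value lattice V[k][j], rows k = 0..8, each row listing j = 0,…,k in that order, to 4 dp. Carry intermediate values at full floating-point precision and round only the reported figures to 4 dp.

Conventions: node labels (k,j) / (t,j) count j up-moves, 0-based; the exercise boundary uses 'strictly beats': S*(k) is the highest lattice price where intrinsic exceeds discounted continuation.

price = 2.5834
boundary = - - - - - - 48.4538 54.6849
tree:
2.5834
4.0494 0.9972
6.2100 1.7127 0.2219
9.2726 2.8999 0.4264 0.0000
13.3950 4.8209 0.8193 0.0000 0.0000
18.5656 7.8194 1.5745 0.0000 0.0000 0.0000
24.4362 12.2499 3.0256 0.0000 0.0000 0.0000 0.0000
29.9573 18.2051 5.8141 0.0000 0.0000 0.0000 0.0000 0.0000
34.8493 24.4362 11.1728 0.0000 0.0000 0.0000 0.0000 0.0000 0.0000

params: Δt=0.19212 u=1.12860 d=0.88605 q=0.47852 e^(-rΔt)=0.99789
t_8 payoffs: 34.8493 24.4362 11.1728 0.0000 0.0000 0.0000 0.0000 0.0000 0.0000
t_7: node(7,0) S=42.9327 payoff=29.9573 vs cont=29.8034 → 29.9573 [stop]  node(7,1) S=54.6849 payoff=18.2051 vs cont=18.0513 → 18.2051 [stop]  node(7,2) S=69.6540 payoff=3.2360 vs cont=5.8141 → 5.8141 [wait]  node(7,3) S=88.7207 payoff=0.0000 vs cont=0.0000 → 0.0000 [wait]  node(7,4) S=113.0066 payoff=0.0000 vs cont=0.0000 → 0.0000 [wait]  node(7,5) S=143.9403 payoff=0.0000 vs cont=0.0000 → 0.0000 [wait]  node(7,6) S=183.3417 payoff=0.0000 vs cont=0.0000 → 0.0000 [wait]  node(7,7) S=233.5287 payoff=0.0000 vs cont=0.0000 → 0.0000 [wait]  ⇒ S*(7)=54.6849
t_6: node(6,0) S=48.4538 payoff=24.4362 vs cont=24.2823 → 24.4362 [stop]  node(6,1) S=61.7172 payoff=11.1728 vs cont=12.2499 → 12.2499 [wait]  node(6,2) S=78.6114 payoff=0.0000 vs cont=3.0256 → 3.0256 [wait]  node(6,3) S=100.1300 payoff=0.0000 vs cont=0.0000 → 0.0000 [wait]  node(6,4) S=127.5390 payoff=0.0000 vs cont=0.0000 → 0.0000 [wait]  node(6,5) S=162.4508 payoff=0.0000 vs cont=0.0000 → 0.0000 [wait]  node(6,6) S=206.9192 payoff=0.0000 vs cont=0.0000 → 0.0000 [wait]  ⇒ S*(6)=48.4538
t_5: node(5,0) S=54.6849 payoff=18.2051 vs cont=18.5656 → 18.5656 [wait]  node(5,1) S=69.6540 payoff=3.2360 vs cont=7.8194 → 7.8194 [wait]  node(5,2) S=88.7207 payoff=0.0000 vs cont=1.5745 → 1.5745 [wait]  node(5,3) S=113.0066 payoff=0.0000 vs cont=0.0000 → 0.0000 [wait]  node(5,4) S=143.9403 payoff=0.0000 vs cont=0.0000 → 0.0000 [wait]  node(5,5) S=183.3417 payoff=0.0000 vs cont=0.0000 → 0.0000 [wait]  ⇒ S*(5)=-
t_4: node(4,0) S=61.7172 payoff=11.1728 vs cont=13.3950 → 13.3950 [wait]  node(4,1) S=78.6114 payoff=0.0000 vs cont=4.8209 → 4.8209 [wait]  node(4,2) S=100.1300 payoff=0.0000 vs cont=0.8193 → 0.8193 [wait]  node(4,3) S=127.5390 payoff=0.0000 vs cont=0.0000 → 0.0000 [wait]  node(4,4) S=162.4508 payoff=0.0000 vs cont=0.0000 → 0.0000 [wait]  ⇒ S*(4)=-
t_3: node(3,0) S=69.6540 payoff=3.2360 vs cont=9.2726 → 9.2726 [wait]  node(3,1) S=88.7207 payoff=0.0000 vs cont=2.8999 → 2.8999 [wait]  node(3,2) S=113.0066 payoff=0.0000 vs cont=0.4264 → 0.4264 [wait]  node(3,3) S=143.9403 payoff=0.0000 vs cont=0.0000 → 0.0000 [wait]  ⇒ S*(3)=-
t_2: node(2,0) S=78.6114 payoff=0.0000 vs cont=6.2100 → 6.2100 [wait]  node(2,1) S=100.1300 payoff=0.0000 vs cont=1.7127 → 1.7127 [wait]  node(2,2) S=127.5390 payoff=0.0000 vs cont=0.2219 → 0.2219 [wait]  ⇒ S*(2)=-
t_1: node(1,0) S=88.7207 payoff=0.0000 vs cont=4.0494 → 4.0494 [wait]  node(1,1) S=113.0066 payoff=0.0000 vs cont=0.9972 → 0.9972 [wait]  ⇒ S*(1)=-
t_0: node(0,0) S=100.1300 payoff=0.0000 vs cont=2.5834 → 2.5834 [wait]  ⇒ S*(0)=-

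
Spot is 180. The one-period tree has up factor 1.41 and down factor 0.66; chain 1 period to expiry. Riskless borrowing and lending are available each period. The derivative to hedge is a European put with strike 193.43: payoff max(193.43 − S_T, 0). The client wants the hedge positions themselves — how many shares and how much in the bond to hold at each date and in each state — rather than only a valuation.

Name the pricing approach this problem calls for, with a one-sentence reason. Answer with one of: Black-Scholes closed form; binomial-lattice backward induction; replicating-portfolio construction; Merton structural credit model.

framework: replicating-portfolio construction

Key observation: the mandate to exhibit the hedge at every date and state singles out the replicating-portfolio construction on the 1-period tree with factors 1.41 and 0.66 from 180.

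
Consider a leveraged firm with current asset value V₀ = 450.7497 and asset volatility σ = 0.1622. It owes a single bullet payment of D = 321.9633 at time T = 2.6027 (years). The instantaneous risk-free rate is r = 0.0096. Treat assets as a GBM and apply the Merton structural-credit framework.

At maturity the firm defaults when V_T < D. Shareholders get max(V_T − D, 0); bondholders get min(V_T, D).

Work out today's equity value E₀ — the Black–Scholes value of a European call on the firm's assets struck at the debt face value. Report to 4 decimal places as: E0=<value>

E0=140.4696

With assets at 450.7497 and a single debt payment of 321.9633 at 2.6027 years:
d₁ = [ln(V₀/D) + (r + σ²/2)T] / (σ√T)
   = [ln(450.7497/321.9633) + (0.0096 + 0.5·0.1622²)·2.6027] / (0.1622·√2.6027)
   = [0.336475 + 0.059223] / 0.261675 = 1.512169
d₂ = d₁ − σ√T = 1.512169 − 0.261675 = 1.250494
N(d₁) = 0.934755,  N(d₂) = 0.894440,  e^(−rT) = 0.975324
E₀ = V₀·N(d₁) − D·e^(−rT)·N(d₂)
   = 450.7497·0.934755 − 321.9633·0.975324·0.894440 = 140.469593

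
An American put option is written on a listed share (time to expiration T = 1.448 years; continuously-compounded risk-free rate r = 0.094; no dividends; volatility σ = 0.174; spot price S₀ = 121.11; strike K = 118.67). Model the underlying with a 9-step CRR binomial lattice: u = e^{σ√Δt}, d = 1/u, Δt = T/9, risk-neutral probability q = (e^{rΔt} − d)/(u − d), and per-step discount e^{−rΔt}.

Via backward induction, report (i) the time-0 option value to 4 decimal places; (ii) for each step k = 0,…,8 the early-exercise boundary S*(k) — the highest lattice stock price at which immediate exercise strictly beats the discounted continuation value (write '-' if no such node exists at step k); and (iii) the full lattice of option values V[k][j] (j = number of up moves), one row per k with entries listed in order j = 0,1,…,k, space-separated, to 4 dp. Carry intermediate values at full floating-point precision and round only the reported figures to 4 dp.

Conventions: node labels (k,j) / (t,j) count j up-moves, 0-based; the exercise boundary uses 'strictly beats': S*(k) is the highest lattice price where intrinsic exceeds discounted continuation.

Δt=0.16089, u=1.07229, d=0.93259, q=0.59164, disc=e^(-rΔt)=0.98499
k=9 terminal: V=max(K-S,0) → 54.0476 44.3673 33.2369 20.4392 5.7244 0.0000 0.0000 0.0000 0.0000 0.0000
k=8: j=0 S=69.2937 intr=49.3763 cont=47.5950 V=49.3763[EX]; j=1 S=79.6738 intr=38.9962 cont=37.2150 V=38.9962[EX]; j=2 S=91.6088 intr=27.0612 cont=25.2800 V=27.0612[EX]; j=3 S=105.3316 intr=13.3384 cont=11.5572 V=13.3384[EX]; j=4 S=121.1100 intr=0.0000 cont=2.3025 V=2.3025[hold]; j=5 S=139.2520 intr=0.0000 cont=0.0000 V=0.0000[hold]; j=6 S=160.1117 intr=0.0000 cont=0.0000 V=0.0000[hold]; j=7 S=184.0960 intr=0.0000 cont=0.0000 V=0.0000[hold]; j=8 S=211.6732 intr=0.0000 cont=0.0000 V=0.0000[hold]  S*(8)=105.3316
k=7: j=0 S=74.3027 intr=44.3673 cont=42.5861 V=44.3673[EX]; j=1 S=85.4331 intr=33.2369 cont=31.4557 V=33.2369[EX]; j=2 S=98.2308 intr=20.4392 cont=18.6580 V=20.4392[EX]; j=3 S=112.9456 intr=5.7244 cont=6.7070 V=6.7070[hold]; j=4 S=129.8646 intr=0.0000 cont=0.9262 V=0.9262[hold]; j=5 S=149.3180 intr=0.0000 cont=0.0000 V=0.0000[hold]; j=6 S=171.6855 intr=0.0000 cont=0.0000 V=0.0000[hold]; j=7 S=197.4037 intr=0.0000 cont=0.0000 V=0.0000[hold]  S*(7)=98.2308
k=6: j=0 S=79.6738 intr=38.9962 cont=37.2150 V=38.9962[EX]; j=1 S=91.6088 intr=27.0612 cont=25.2800 V=27.0612[EX]; j=2 S=105.3316 intr=13.3384 cont=12.1298 V=13.3384[EX]; j=3 S=121.1100 intr=0.0000 cont=3.2375 V=3.2375[hold]; j=4 S=139.2520 intr=0.0000 cont=0.3725 V=0.3725[hold]; j=5 S=160.1117 intr=0.0000 cont=0.0000 V=0.0000[hold]; j=6 S=184.0960 intr=0.0000 cont=0.0000 V=0.0000[hold]  S*(6)=105.3316
k=5: j=0 S=85.4331 intr=33.2369 cont=31.4557 V=33.2369[EX]; j=1 S=98.2308 intr=20.4392 cont=18.6580 V=20.4392[EX]; j=2 S=112.9456 intr=5.7244 cont=7.2518 V=7.2518[hold]; j=3 S=129.8646 intr=0.0000 cont=1.5193 V=1.5193[hold]; j=4 S=149.3180 intr=0.0000 cont=0.1498 V=0.1498[hold]; j=5 S=171.6855 intr=0.0000 cont=0.0000 V=0.0000[hold]  S*(5)=98.2308
k=4: j=0 S=91.6088 intr=27.0612 cont=25.2800 V=27.0612[EX]; j=1 S=105.3316 intr=13.3384 cont=12.4473 V=13.3384[EX]; j=2 S=121.1100 intr=0.0000 cont=3.8023 V=3.8023[hold]; j=3 S=139.2520 intr=0.0000 cont=0.6984 V=0.6984[hold]; j=4 S=160.1117 intr=0.0000 cont=0.0603 V=0.0603[hold]  S*(4)=105.3316
k=3: j=0 S=98.2308 intr=20.4392 cont=18.6580 V=20.4392[EX]; j=1 S=112.9456 intr=5.7244 cont=7.5810 V=7.5810[hold]; j=2 S=129.8646 intr=0.0000 cont=1.9364 V=1.9364[hold]; j=3 S=149.3180 intr=0.0000 cont=0.3161 V=0.3161[hold]  S*(3)=98.2308
k=2: j=0 S=105.3316 intr=13.3384 cont=12.6391 V=13.3384[EX]; j=1 S=121.1100 intr=0.0000 cont=4.1778 V=4.1778[hold]; j=2 S=139.2520 intr=0.0000 cont=0.9631 V=0.9631[hold]  S*(2)=105.3316
k=1: j=0 S=112.9456 intr=5.7244 cont=7.7998 V=7.7998[hold]; j=1 S=129.8646 intr=0.0000 cont=2.2417 V=2.2417[hold]  S*(1)=-
k=0: j=0 S=121.1100 intr=0.0000 cont=4.4437 V=4.4437[hold]  S*(0)=-

price = 4.4437
boundary = - - 105.3316 98.2308 105.3316 98.2308 105.3316 98.2308 105.3316
tree:
4.4437
7.7998 2.2417
13.3384 4.1778 0.9631
20.4392 7.5810 1.9364 0.3161
27.0612 13.3384 3.8023 0.6984 0.0603
33.2369 20.4392 7.2518 1.5193 0.1498 0.0000
38.9962 27.0612 13.3384 3.2375 0.3725 0.0000 0.0000
44.3673 33.2369 20.4392 6.7070 0.9262 0.0000 0.0000 0.0000
49.3763 38.9962 27.0612 13.3384 2.3025 0.0000 0.0000 0.0000 0.0000
54.0476 44.3673 33.2369 20.4392 5.7244 0.0000 0.0000 0.0000 0.0000 0.0000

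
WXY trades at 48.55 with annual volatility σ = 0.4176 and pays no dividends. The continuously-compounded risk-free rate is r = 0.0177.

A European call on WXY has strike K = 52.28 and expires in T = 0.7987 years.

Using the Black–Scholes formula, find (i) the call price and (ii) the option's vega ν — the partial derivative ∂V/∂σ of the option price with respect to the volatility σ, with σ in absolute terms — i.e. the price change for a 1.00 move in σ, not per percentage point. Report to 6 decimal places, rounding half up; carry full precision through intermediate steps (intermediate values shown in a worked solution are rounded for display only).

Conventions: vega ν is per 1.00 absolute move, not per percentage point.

price = 6.004552
ν = 17.303846

σ√T = 0.4176·√0.7987 = 0.373209
d₁ = (ln(S/K) + (r+σ²/2)T) / (σ√T) = (ln(48.55/52.28) + (0.0177+0.4176²/2)·0.7987) / 0.373209 = (-0.074020 + 0.083780) / 0.373209 = 0.026151
d₂ = d₁ − σ√T = 0.026151 − 0.373209 = -0.347058
e^{−rT} = 0.985962
N(d₁) = 0.510432,  N(d₂) = 0.364274
Call price V = S·N(d₁) − K·e^{−rT}·N(d₂) = 24.781455 − 18.776903 = 6.004552
φ(d₁) = (1/√(2π))·e^{−d₁²/2} = 0.398806
ν = S·φ(d₁)·√T = 17.303846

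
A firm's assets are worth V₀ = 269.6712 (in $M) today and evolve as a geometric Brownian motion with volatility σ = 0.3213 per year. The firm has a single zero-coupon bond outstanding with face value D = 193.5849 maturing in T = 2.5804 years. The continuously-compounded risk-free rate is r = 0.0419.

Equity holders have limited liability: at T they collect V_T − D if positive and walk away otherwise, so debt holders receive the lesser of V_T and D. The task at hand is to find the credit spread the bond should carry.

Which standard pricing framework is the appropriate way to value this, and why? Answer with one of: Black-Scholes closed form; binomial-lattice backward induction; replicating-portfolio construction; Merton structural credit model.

framework: Merton structural credit model

Key observation: a levered firm with one bullet debt due at 2.5804 years is the canonical structural-credit setup: equity is a call on the firm's assets struck at the face value.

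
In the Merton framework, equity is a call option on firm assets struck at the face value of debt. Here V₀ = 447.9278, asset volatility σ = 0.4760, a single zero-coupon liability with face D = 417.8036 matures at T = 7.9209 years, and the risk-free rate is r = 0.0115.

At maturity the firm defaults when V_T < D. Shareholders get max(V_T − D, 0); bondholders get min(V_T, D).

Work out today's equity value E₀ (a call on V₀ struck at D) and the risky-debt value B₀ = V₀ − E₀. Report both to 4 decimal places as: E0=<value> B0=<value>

E0=240.6281 B0=207.2997

With assets at 447.9278 and a single debt payment of 417.8036 at 7.9209 years:
d₁ = [ln(V₀/D) + (r + σ²/2)T] / (σ√T)
   = [ln(447.9278/417.8036) + (0.0115 + 0.5·0.4760²)·7.9209] / (0.4760·√7.9209)
   = [0.069621 + 0.988433] / 1.339659 = 0.789794
d₂ = d₁ − σ√T = 0.789794 − 1.339659 = -0.549865
N(d₁) = 0.785176,  N(d₂) = 0.291206,  e^(−rT) = 0.912935
E₀ = V₀·N(d₁) − D·e^(−rT)·N(d₂)
   = 447.9278·0.785176 − 417.8036·0.912935·0.291206 = 240.628113
B₀ = V₀ − E₀ = 447.9278 − 240.628113 = 207.299687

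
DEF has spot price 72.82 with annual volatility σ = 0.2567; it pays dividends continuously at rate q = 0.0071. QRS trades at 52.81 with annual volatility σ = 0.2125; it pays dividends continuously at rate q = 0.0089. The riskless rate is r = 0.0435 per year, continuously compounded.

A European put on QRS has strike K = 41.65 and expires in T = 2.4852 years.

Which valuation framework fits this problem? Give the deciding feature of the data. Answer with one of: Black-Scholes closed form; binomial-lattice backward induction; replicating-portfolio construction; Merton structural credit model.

Key observation: with QRS following a GBM at constant σ and r, the European put struck at 41.65 prices in closed form — nothing here needs a stepwise model or a balance sheet.

framework: Black-Scholes closed form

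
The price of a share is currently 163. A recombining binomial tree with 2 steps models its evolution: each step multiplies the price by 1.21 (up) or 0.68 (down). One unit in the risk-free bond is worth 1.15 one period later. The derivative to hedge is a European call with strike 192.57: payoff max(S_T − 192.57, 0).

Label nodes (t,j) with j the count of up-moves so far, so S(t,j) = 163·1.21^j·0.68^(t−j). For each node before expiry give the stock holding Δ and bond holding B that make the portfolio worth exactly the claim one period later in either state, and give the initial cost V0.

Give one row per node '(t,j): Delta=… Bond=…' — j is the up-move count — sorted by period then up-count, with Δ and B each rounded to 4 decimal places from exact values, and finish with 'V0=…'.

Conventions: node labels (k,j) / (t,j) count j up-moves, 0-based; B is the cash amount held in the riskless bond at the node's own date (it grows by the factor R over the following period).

The replicating-portfolio and risk-neutral prices coincide; use p* = (1.15−0.68)/(1.21−0.68) = 0.8868 for the latter.
Payoffs at expiry: V(2,0)=0.0000, V(2,1)=0.0000, V(2,2)=46.0783
(1,0): S=110.8400. Δ = (V_up−V_dn)/(S_up−S_dn) = (0.0000−0.0000)/(134.1164−75.3712) = 0.0000. V = [p*·0.0000 + (1−p*)·0.0000]/1.15 = 0.0000. B = V − Δ·S = 0.0000.
(1,1): S=197.2300. Δ = (V_up−V_dn)/(S_up−S_dn) = (46.0783−0.0000)/(238.6483−134.1164) = 0.4408. V = [p*·46.0783 + (1−p*)·0.0000]/1.15 = 35.5321. B = V − Δ·S = -51.4081.
(0,0): S=163.0000. Δ = (V_up−V_dn)/(S_up−S_dn) = (35.5321−0.0000)/(197.2300−110.8400) = 0.4113. V = [p*·35.5321 + (1−p*)·0.0000]/1.15 = 27.3996. B = V − Δ·S = -39.6420.
Sanity check at the root: Δ(0,0)·S0 + B(0,0) reproduces V0 = 27.3996.

(0,0): Delta=0.4113 Bond=-39.6420
(1,0): Delta=0.0000 Bond=0.0000
(1,1): Delta=0.4408 Bond=-51.4081
V0=27.3996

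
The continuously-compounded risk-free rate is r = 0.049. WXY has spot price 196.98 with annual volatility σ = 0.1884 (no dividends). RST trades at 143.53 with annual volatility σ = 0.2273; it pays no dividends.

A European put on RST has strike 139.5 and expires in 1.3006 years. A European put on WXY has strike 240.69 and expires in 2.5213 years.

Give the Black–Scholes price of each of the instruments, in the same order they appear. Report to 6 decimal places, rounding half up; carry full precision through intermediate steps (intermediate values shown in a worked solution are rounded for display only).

[RST put K=139.5]
σ√T = 0.2273·√1.3006 = 0.259222
d₁ = (ln(S/K) + (r+σ²/2)T) / (σ√T) = (ln(143.53/139.5) + (0.049+0.2273²/2)·1.3006) / 0.259222 = (0.028479 + 0.097327) / 0.259222 = 0.485325
d₂ = d₁ − σ√T = 0.485325 − 0.259222 = 0.226104
e^{−rT} = 0.938259
N(−d₁) = 0.313723,  N(−d₂) = 0.410560
price = K·e^{−rT}·N(−d₂) − S·N(−d₁) = 53.737071 − 45.028640 = 8.708432
[WXY put K=240.69]
σ√T = 0.1884·√2.5213 = 0.299153
d₁ = (ln(S/K) + (r+σ²/2)T) / (σ√T) = (ln(196.98/240.69) + (0.049+0.1884²/2)·2.5213) / 0.299153 = (-0.200408 + 0.168290) / 0.299153 = -0.107362
d₂ = d₁ − σ√T = -0.107362 − 0.299153 = -0.406515
e^{−rT} = 0.883783
N(−d₁) = 0.542749,  N(−d₂) = 0.657818
price = K·e^{−rT}·N(−d₂) − S·N(−d₁) = 139.929527 − 106.910726 = 33.018801

price(RST put K=139.5) = 8.708432
price(WXY put K=240.69) = 33.018801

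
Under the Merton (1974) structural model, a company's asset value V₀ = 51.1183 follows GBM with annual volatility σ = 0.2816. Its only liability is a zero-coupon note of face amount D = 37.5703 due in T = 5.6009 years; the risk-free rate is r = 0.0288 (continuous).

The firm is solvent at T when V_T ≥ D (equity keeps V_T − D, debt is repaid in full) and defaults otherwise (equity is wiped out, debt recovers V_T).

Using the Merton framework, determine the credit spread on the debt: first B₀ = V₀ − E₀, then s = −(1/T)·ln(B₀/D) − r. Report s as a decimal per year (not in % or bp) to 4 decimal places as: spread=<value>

spread=0.0220

With assets at 51.1183 and a single debt payment of 37.5703 at 5.6009 years:
d₁ = [ln(V₀/D) + (r + σ²/2)T] / (σ√T)
   = [ln(51.1183/37.5703) + (0.0288 + 0.5·0.2816²)·5.6009] / (0.2816·√5.6009)
   = [0.307929 + 0.383378] / 0.666441 = 1.037311
d₂ = d₁ − σ√T = 1.037311 − 0.666441 = 0.370870
N(d₁) = 0.850205,  N(d₂) = 0.644633,  e^(−rT) = 0.851032
E₀ = V₀·N(d₁) − D·e^(−rT)·N(d₂)
   = 51.1183·0.850205 − 37.5703·0.851032·0.644633 = 22.849830
B₀ = V₀ − E₀ = 51.1183 − 22.849830 = 28.268470
spread = −(1/T)·ln(B₀/D) − r = −(1/5.6009)·ln(28.268470/37.5703) − 0.0288 = 0.02198948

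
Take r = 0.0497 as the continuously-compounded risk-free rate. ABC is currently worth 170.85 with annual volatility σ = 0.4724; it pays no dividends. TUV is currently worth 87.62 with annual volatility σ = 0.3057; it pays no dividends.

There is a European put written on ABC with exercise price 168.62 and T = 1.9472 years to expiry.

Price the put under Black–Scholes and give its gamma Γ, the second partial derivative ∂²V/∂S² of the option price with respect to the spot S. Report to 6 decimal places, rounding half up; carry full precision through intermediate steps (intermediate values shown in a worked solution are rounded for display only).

price = 33.500227
Γ = 0.003132

σ√T = 0.4724·√1.9472 = 0.659197
d₁ = (ln(S/K) + (r+σ²/2)T) / (σ√T) = (ln(170.85/168.62) + (0.0497+0.4724²/2)·1.9472) / 0.659197 = (0.013138 + 0.314046) / 0.659197 = 0.496338
d₂ = d₁ − σ√T = 0.496338 − 0.659197 = -0.162859
e^{−rT} = 0.907759
N(−d₁) = 0.309828,  N(−d₂) = 0.564685
Put price V = K·e^{−rT}·N(−d₂) − S·N(−d₁) = 86.434341 − 52.934114 = 33.500227
φ(d₁) = (1/√(2π))·e^{−d₁²/2} = 0.352708
Γ = φ(d₁) / (S·σ·√T) = 0.003132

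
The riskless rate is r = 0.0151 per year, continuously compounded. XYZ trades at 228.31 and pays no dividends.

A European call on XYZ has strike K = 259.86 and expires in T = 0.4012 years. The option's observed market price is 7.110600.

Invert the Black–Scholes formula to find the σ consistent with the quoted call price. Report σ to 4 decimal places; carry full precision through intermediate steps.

sigma = 0.2990

At σ = 0.2990 the Black–Scholes value reproduces the quote:
σ√T = 0.299·√0.4012 = 0.189388
d₁ = (ln(S/K) + (r+σ²/2)T) / (σ√T) = (ln(228.31/259.86) + (0.0151+0.299²/2)·0.4012) / 0.189388 = (-0.129439 + 0.023992) / 0.189388 = -0.556777
d₂ = d₁ − σ√T = -0.556777 − 0.189388 = -0.746165
e^{−rT} = 0.993960
N(d₁) = 0.288840,  N(d₂) = 0.227784
V = S·N(d₁) − K·e^{−rT}·N(d₂) = 65.945028 − 58.834428 = 7.110600 (the quoted price), and the Black–Scholes price is strictly increasing in σ, so σ is unique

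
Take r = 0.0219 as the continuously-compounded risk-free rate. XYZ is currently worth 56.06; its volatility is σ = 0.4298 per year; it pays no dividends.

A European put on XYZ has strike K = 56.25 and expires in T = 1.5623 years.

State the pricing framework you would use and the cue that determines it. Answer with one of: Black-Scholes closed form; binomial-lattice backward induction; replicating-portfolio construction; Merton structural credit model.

Key observation: everything needed for the exact continuous-time valuation of the European put on XYZ (strike 56.25) is given, and no feature rules the closed form out.

framework: Black-Scholes closed form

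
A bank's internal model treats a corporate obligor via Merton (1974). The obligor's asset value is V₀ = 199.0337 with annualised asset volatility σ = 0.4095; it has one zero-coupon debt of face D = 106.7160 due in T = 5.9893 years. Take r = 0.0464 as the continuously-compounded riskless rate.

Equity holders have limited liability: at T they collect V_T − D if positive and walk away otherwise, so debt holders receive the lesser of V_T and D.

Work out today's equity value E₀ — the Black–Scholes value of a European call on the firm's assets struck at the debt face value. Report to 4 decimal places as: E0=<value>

E0=130.0516

Apply the equity-as-call identities (strike 106.7160, horizon 5.9893 years):
d₁ = [ln(V₀/D) + (r + σ²/2)T] / (σ√T)
   = [ln(199.0337/106.7160) + (0.0464 + 0.5·0.4095²)·5.9893] / (0.4095·√5.9893)
   = [0.623303 + 0.780077] / 1.002171 = 1.400340
d₂ = d₁ − σ√T = 1.400340 − 1.002171 = 0.398168
N(d₁) = 0.919294,  N(d₂) = 0.654747,  e^(−rT) = 0.757370
E₀ = V₀·N(d₁) − D·e^(−rT)·N(d₂)
   = 199.0337·0.919294 − 106.7160·0.757370·0.654747 = 130.051591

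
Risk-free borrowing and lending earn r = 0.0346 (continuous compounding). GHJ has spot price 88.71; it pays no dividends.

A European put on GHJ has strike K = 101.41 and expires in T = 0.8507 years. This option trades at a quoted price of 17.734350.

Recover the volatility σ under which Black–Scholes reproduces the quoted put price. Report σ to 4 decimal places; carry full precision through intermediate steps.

At σ = 0.3574 the Black–Scholes value reproduces the quote:
σ√T = 0.3574·√0.8507 = 0.329642
d₁ = (ln(S/K) + (r+σ²/2)T) / (σ√T) = (ln(88.71/101.41) + (0.0346+0.3574²/2)·0.8507) / 0.329642 = (-0.133799 + 0.083766) / 0.329642 = -0.151779
d₂ = d₁ − σ√T = -0.151779 − 0.329642 = -0.481422
e^{−rT} = 0.970995
N(−d₁) = 0.560320,  N(−d₂) = 0.684892
V = K·e^{−rT}·N(−d₂) − S·N(−d₁) = 67.440295 − 49.705945 = 17.734350 (the observed quote) — the price is monotone increasing in volatility, hence this σ is the only solution

sigma = 0.3574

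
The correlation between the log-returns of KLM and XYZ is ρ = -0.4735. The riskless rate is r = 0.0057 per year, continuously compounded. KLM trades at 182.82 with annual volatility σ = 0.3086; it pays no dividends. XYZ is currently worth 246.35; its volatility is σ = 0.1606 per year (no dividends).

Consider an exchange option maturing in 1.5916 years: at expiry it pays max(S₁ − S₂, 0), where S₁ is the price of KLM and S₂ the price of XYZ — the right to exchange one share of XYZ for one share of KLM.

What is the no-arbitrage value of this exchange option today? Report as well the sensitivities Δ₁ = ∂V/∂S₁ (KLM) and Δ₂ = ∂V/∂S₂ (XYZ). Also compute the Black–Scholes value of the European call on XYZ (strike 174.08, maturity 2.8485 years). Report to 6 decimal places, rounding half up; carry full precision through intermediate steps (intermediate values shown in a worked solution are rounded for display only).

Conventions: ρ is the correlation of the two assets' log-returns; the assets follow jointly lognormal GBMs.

σ_eff = √(σ₁² + σ₂² − 2ρσ₁σ₂) = √(0.3086² + 0.1606² − 2·-0.4735·0.3086·0.1606) = 0.409830
d₁ = (ln(S₁/S₂) + (q₂ − q₁ + σ_eff²/2)T) / (σ_eff√T) = (ln(182.82/246.35) + (0.0 − 0.0 + 0.083980)·1.5916) / 0.517036 = -0.318330
d₂ = d₁ − σ_eff√T = -0.318330 − 0.517036 = -0.835366
N(d₁) = 0.375117,  N(d₂) = 0.201756
V = S₁·e^{−q₁T}·N(d₁) − S₂·e^{−q₂T}·N(d₂) = 68.578951 − 49.702547 = 18.876404
Δ₁ = e^{−q₁T}·N(d₁) = 0.375117;  Δ₂ = −e^{−q₂T}·N(d₂) = -0.201756
[vanilla: XYZ call K=174.08]
σ√T = 0.1606·√2.8485 = 0.271053
d₁ = (ln(S/K) + (r+σ²/2)T) / (σ√T) = (ln(246.35/174.08) + (0.0057+0.1606²/2)·2.8485) / 0.271053 = (0.347238 + 0.052971) / 0.271053 = 1.476501
d₂ = d₁ − σ√T = 1.476501 − 0.271053 = 1.205448
e^{−rT} = 0.983895
N(d₁) = 0.930095,  N(d₂) = 0.885985
price = S·N(d₁) − K·e^{−rT}·N(d₂) = 229.128976 − 151.748286 = 77.380690

exchange price = 18.876404
Δ1 = 0.375117
Δ2 = -0.201756
price(XYZ call K=174.08) = 77.380690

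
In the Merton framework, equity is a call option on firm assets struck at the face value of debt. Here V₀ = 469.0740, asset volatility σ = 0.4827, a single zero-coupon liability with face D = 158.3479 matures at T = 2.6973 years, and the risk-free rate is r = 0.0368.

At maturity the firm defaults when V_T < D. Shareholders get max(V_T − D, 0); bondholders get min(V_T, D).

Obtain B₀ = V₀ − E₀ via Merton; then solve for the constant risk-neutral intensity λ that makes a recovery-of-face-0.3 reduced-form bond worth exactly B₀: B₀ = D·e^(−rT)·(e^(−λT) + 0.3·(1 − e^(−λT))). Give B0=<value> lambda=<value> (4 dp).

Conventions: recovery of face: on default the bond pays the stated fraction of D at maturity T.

B0=137.6271 lambda=0.0219

Equity is a call on the firm's assets struck at D = 158.3479:
d₁ = [ln(V₀/D) + (r + σ²/2)T] / (σ√T)
   = [ln(469.0740/158.3479) + (0.0368 + 0.5·0.4827²)·2.6973] / (0.4827·√2.6973)
   = [1.085966 + 0.413495] / 0.792760 = 1.891443
d₂ = d₁ − σ√T = 1.891443 − 0.792760 = 1.098683
N(d₁) = 0.970717,  N(d₂) = 0.864047,  e^(−rT) = 0.905507
E₀ = V₀·N(d₁) − D·e^(−rT)·N(d₂)
   = 469.0740·0.970717 − 158.3479·0.905507·0.864047 = 331.446876
B₀ = V₀ − E₀ = 469.0740 − 331.446876 = 137.627124
e^(−λT) = (B₀·e^(rT)/D − 0.3)/(1 − 0.3) = (137.6271·1.104354/158.3479 − 0.3)/0.7 = 0.94263222
λ = −ln(0.94263222)/2.6973 = 0.021903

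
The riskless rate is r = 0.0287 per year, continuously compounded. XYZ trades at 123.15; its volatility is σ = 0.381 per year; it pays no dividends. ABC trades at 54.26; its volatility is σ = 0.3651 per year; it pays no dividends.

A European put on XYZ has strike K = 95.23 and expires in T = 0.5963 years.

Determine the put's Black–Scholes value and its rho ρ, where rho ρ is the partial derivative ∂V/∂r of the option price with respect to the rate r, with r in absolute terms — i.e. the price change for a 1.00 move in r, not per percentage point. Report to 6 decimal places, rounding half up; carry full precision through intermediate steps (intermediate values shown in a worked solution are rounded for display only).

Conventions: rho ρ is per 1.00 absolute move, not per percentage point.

price = 2.970453
ρ = -12.070937

σ√T = 0.381·√0.5963 = 0.294210
d₁ = (ln(S/K) + (r+σ²/2)T) / (σ√T) = (ln(123.15/95.23) + (0.0287+0.381²/2)·0.5963) / 0.294210 = (0.257108 + 0.060394) / 0.294210 = 1.079167
d₂ = d₁ − σ√T = 1.079167 − 0.294210 = 0.784957
e^{−rT} = 0.983032
N(−d₁) = 0.140257,  N(−d₂) = 0.216239
Put price V = K·e^{−rT}·N(−d₂) − S·N(−d₁) = 20.243061 − 17.272607 = 2.970453
ρ = −K·T·e^{−rT}·N(−d₂) = -12.070937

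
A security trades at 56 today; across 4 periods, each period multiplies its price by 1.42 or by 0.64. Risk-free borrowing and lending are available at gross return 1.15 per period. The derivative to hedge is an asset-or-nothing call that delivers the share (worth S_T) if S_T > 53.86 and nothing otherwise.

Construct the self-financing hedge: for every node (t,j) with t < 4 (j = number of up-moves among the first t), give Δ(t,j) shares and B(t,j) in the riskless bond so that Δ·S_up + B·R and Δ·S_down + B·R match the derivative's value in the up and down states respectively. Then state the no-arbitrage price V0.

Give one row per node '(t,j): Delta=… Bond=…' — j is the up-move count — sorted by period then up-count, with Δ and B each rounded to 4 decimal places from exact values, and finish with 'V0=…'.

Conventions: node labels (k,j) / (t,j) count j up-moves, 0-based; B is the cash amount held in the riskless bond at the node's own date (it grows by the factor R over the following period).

Risk-neutral probability p* = (R−d)/(u−d) = (1.15−0.64)/(1.42−0.64) = 0.6538.
Payoffs at expiry: V(4,0)=0.0000, V(4,1)=0.0000, V(4,2)=0.0000, V(4,3)=102.6202, V(4,4)=227.6887
  t=3,j=0: stock 14.6801 → up 20.8457 (V=0.0000), down 9.3952 (V=0.0000). Price 0.0000; hedge Δ=0.0000, bond B=0.0000.
  t=3,j=1: stock 32.5714 → up 46.2514 (V=0.0000), down 20.8457 (V=0.0000). Price 0.0000; hedge Δ=0.0000, bond B=0.0000.
  t=3,j=2: stock 72.2678 → up 102.6202 (V=102.6202), down 46.2514 (V=0.0000). Price 58.3460; hedge Δ=1.8205, bond B=-73.2185.
  t=3,j=3: stock 160.3441 → up 227.6887 (V=227.6887), down 102.6202 (V=102.6202). Price 160.3441; hedge Δ=1.0000, bond B=0.0000.
  t=2,j=0: stock 22.9376 → up 32.5714 (V=0.0000), down 14.6801 (V=0.0000). Price 0.0000; hedge Δ=0.0000, bond B=0.0000.
  t=2,j=1: stock 50.8928 → up 72.2678 (V=58.3460), down 32.5714 (V=0.0000). Price 33.1733; hedge Δ=1.4698, bond B=-41.6292.
  t=2,j=2: stock 112.9184 → up 160.3441 (V=160.3441), down 72.2678 (V=58.3460). Price 108.7279; hedge Δ=1.1581, bond B=-22.0390.
  t=1,j=0: stock 35.8400 → up 50.8928 (V=33.1733), down 22.9376 (V=0.0000). Price 18.8611; hedge Δ=1.1867, bond B=-23.6688.
  t=1,j=1: stock 79.5200 → up 112.9184 (V=108.7279), down 50.8928 (V=33.1733). Price 71.8038; hedge Δ=1.2181, bond B=-25.0611.
  t=0,j=0: stock 56.0000 → up 79.5200 (V=71.8038), down 35.8400 (V=18.8611). Price 46.5021; hedge Δ=1.2121, bond B=-21.3732.
Check: Δ(0,0)·S0 + B(0,0) = 46.5021 = V0.

(0,0): Delta=1.2121 Bond=-21.3732
(1,0): Delta=1.1867 Bond=-23.6688
(1,1): Delta=1.2181 Bond=-25.0611
(2,0): Delta=0.0000 Bond=0.0000
(2,1): Delta=1.4698 Bond=-41.6292
(2,2): Delta=1.1581 Bond=-22.0390
(3,0): Delta=0.0000 Bond=0.0000
(3,1): Delta=0.0000 Bond=0.0000
(3,2): Delta=1.8205 Bond=-73.2185
(3,3): Delta=1.0000 Bond=0.0000
V0=46.5021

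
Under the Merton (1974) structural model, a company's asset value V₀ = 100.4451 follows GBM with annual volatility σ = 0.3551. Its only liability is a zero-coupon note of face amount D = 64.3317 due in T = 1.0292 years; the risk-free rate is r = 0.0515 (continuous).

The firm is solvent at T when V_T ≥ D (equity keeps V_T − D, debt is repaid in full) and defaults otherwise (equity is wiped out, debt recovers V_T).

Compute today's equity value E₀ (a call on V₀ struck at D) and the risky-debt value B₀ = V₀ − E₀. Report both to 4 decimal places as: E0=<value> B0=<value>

E0=40.4935 B0=59.9516

Equity is a call on the firm's assets struck at D = 64.3317:
d₁ = [ln(V₀/D) + (r + σ²/2)T] / (σ√T)
   = [ln(100.4451/64.3317) + (0.0515 + 0.5·0.3551²)·1.0292] / (0.3551·√1.0292)
   = [0.445559 + 0.117893] / 0.360247 = 1.564070
d₂ = d₁ − σ√T = 1.564070 − 0.360247 = 1.203822
N(d₁) = 0.941099,  N(d₂) = 0.885671,  e^(−rT) = 0.948376
E₀ = V₀·N(d₁) − D·e^(−rT)·N(d₂)
   = 100.4451·0.941099 − 64.3317·0.948376·0.885671 = 40.493451
B₀ = V₀ − E₀ = 100.4451 − 40.493451 = 59.951649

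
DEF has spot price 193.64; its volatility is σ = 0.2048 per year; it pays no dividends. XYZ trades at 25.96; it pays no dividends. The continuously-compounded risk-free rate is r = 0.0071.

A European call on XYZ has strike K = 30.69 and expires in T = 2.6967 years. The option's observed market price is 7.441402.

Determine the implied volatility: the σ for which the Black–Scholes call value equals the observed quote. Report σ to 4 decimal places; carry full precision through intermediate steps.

At σ = 0.5271 the Black–Scholes value reproduces the quote:
σ√T = 0.5271·√2.6967 = 0.865584
d₁ = (ln(S/K) + (r+σ²/2)T) / (σ√T) = (ln(25.96/30.69) + (0.0071+0.5271²/2)·2.6967) / 0.865584 = (-0.167380 + 0.393765) / 0.865584 = 0.261540
d₂ = d₁ − σ√T = 0.261540 − 0.865584 = -0.604045
e^{−rT} = 0.981036
N(d₁) = 0.603162,  N(d₂) = 0.272907
V = S·N(d₁) − K·e^{−rT}·N(d₂) = 15.658081 − 8.216679 = 7.441402 (equal to the quote); since ∂V/∂σ > 0 for all σ, the implied volatility is unique

sigma = 0.5271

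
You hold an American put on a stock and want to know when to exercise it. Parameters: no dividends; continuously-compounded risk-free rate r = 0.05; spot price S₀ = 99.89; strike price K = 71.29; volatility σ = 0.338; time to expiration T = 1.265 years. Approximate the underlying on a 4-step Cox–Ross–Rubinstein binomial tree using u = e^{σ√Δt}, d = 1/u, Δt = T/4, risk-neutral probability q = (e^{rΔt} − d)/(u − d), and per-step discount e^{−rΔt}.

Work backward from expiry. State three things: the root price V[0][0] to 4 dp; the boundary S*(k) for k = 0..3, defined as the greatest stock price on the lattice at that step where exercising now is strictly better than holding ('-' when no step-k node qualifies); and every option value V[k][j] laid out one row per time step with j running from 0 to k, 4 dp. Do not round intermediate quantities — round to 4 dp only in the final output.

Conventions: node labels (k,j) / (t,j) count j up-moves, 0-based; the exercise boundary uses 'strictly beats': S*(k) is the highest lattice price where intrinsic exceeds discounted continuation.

params: Δt=0.31625 u=1.20934 d=0.82689 q=0.49430 e^(-rΔt)=0.98431
t_4 payoffs: 24.5894 2.9897 0.0000 0.0000 0.0000
t_3: node(3,0) S=56.4771 payoff=14.8129 vs cont=13.6945 → 14.8129 [stop]  node(3,1) S=82.5985 payoff=0.0000 vs cont=1.4882 → 1.4882 [wait]  node(3,2) S=120.8014 payoff=0.0000 vs cont=0.0000 → 0.0000 [wait]  node(3,3) S=176.6736 payoff=0.0000 vs cont=0.0000 → 0.0000 [wait]  ⇒ S*(3)=56.4771
t_2: node(2,0) S=68.3003 payoff=2.9897 vs cont=8.0975 → 8.0975 [wait]  node(2,1) S=99.8900 payoff=0.0000 vs cont=0.7408 → 0.7408 [wait]  node(2,2) S=146.0904 payoff=0.0000 vs cont=0.0000 → 0.0000 [wait]  ⇒ S*(2)=-
t_1: node(1,0) S=82.5985 payoff=0.0000 vs cont=4.3911 → 4.3911 [wait]  node(1,1) S=120.8014 payoff=0.0000 vs cont=0.3687 → 0.3687 [wait]  ⇒ S*(1)=-
t_0: node(0,0) S=99.8900 payoff=0.0000 vs cont=2.3652 → 2.3652 [wait]  ⇒ S*(0)=-

price = 2.3652
boundary = - - - 56.4771
tree:
2.3652
4.3911 0.3687
8.0975 0.7408 0.0000
14.8129 1.4882 0.0000 0.0000
24.5894 2.9897 0.0000 0.0000 0.0000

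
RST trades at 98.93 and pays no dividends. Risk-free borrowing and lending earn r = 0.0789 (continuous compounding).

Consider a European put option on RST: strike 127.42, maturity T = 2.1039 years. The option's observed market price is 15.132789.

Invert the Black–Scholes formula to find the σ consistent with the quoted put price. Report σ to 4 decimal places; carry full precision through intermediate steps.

At σ = 0.1675 the Black–Scholes value reproduces the quote:
σ√T = 0.1675·√2.1039 = 0.242956
d₁ = (ln(S/K) + (r+σ²/2)T) / (σ√T) = (ln(98.93/127.42) + (0.0789+0.1675²/2)·2.1039) / 0.242956 = (-0.253076 + 0.195511) / 0.242956 = -0.236935
d₂ = d₁ − σ√T = -0.236935 − 0.242956 = -0.479891
e^{−rT} = 0.847048
N(−d₁) = 0.593646,  N(−d₂) = 0.684347
V = K·e^{−rT}·N(−d₂) − S·N(−d₁) = 73.862220 − 58.729431 = 15.132789 (matching the quote); vega is positive throughout, so no other σ reproduces this price

sigma = 0.1675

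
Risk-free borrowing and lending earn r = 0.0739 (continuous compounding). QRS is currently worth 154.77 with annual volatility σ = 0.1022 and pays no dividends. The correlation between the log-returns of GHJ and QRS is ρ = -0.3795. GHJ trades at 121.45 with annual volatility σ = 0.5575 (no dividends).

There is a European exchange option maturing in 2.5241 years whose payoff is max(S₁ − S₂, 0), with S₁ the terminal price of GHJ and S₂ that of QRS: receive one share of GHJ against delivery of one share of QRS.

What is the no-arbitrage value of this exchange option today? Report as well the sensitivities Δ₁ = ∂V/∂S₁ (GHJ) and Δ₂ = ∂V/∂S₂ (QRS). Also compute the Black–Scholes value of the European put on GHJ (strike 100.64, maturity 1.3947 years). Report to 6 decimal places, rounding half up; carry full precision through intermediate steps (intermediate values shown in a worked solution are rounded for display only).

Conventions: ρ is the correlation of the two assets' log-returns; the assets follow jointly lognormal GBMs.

exchange price = 35.718554
Δ1 = 0.589724
Δ2 = -0.231979
price(GHJ put K=100.64) = 14.560260

σ_eff = √(σ₁² + σ₂² − 2ρσ₁σ₂) = √(0.5575² + 0.1022² − 2·-0.3795·0.5575·0.1022) = 0.603735
d₁ = (ln(S₁/S₂) + (q₂ − q₁ + σ_eff²/2)T) / (σ_eff√T) = (ln(121.45/154.77) + (0.0 − 0.0 + 0.182248)·2.5241) / 0.959179 = 0.226835
d₂ = d₁ − σ_eff√T = 0.226835 − 0.959179 = -0.732345
N(d₁) = 0.589724,  N(d₂) = 0.231979
V = S₁·e^{−q₁T}·N(d₁) − S₂·e^{−q₂T}·N(d₂) = 71.621955 − 35.903401 = 35.718554
Δ₁ = e^{−q₁T}·N(d₁) = 0.589724;  Δ₂ = −e^{−q₂T}·N(d₂) = -0.231979
[vanilla: GHJ put K=100.64]
σ√T = 0.5575·√1.3947 = 0.658393
d₁ = (ln(S/K) + (r+σ²/2)T) / (σ√T) = (ln(121.45/100.64) + (0.0739+0.5575²/2)·1.3947) / 0.658393 = (0.187953 + 0.319809) / 0.658393 = 0.771214
d₂ = d₁ − σ√T = 0.771214 − 0.658393 = 0.112821
e^{−rT} = 0.902065
N(−d₁) = 0.220290,  N(−d₂) = 0.455086
price = K·e^{−rT}·N(−d₂) − S·N(−d₁) = 41.314489 − 26.754229 = 14.560260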